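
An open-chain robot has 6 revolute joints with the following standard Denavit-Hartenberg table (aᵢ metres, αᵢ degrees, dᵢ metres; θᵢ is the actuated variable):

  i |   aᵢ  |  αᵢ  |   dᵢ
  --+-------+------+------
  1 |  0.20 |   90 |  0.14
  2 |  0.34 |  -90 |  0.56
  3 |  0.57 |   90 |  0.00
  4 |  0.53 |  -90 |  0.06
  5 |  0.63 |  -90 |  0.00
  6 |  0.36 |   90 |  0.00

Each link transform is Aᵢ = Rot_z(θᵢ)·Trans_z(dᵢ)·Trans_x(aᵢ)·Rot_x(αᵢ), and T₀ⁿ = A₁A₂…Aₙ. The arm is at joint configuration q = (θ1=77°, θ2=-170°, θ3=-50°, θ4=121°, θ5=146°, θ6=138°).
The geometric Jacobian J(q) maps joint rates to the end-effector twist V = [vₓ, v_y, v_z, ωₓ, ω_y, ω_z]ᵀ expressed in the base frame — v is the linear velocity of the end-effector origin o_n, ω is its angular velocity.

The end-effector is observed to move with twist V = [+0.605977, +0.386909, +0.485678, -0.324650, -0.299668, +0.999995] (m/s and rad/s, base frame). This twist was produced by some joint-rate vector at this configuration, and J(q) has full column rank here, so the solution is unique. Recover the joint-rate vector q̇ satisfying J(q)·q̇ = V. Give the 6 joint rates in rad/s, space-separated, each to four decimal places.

o_n = [0.8119, -0.8068, -0.3274]
J₁: ẑ×o_n = [0.8068, 0.8119, -0.0000], ω = ẑ
J2: z=[0.9744, -0.2250, 0.0000] o=[0.0450, 0.1949, 0.1400] → [0.1051, 0.4554, -0.8035, 0.9744, -0.2250, 0.0000]
J3: z=[0.0391, 0.1692, -0.9848] o=[0.5153, -0.2574, 0.0810] → [-0.6102, -0.2761, -0.0716, 0.0391, 0.1692, -0.9848]
J4: z=[0.7960, 0.5905, 0.1330] o=[0.8596, -0.7072, 0.0173] → [-0.1903, 0.2681, -0.0511, 0.7960, 0.5905, 0.1330]
J5: z=[-0.5379, 0.5893, 0.6029] o=[0.7602, -0.3794, -0.3916] → [0.2955, 0.0657, 0.1994, -0.5379, 0.5893, 0.6029]
J6: z=[0.8152, 0.1812, 0.5502] o=[0.6248, -0.8755, -0.0276] → [-0.0921, 0.3473, 0.0221, 0.8152, 0.1812, 0.5502]
q̇ = J⁺·V = [0.6550, -0.6360, -0.3930, -0.3670, -0.4140, 0.4660]

0.6550 -0.6360 -0.3930 -0.3670 -0.4140 0.4660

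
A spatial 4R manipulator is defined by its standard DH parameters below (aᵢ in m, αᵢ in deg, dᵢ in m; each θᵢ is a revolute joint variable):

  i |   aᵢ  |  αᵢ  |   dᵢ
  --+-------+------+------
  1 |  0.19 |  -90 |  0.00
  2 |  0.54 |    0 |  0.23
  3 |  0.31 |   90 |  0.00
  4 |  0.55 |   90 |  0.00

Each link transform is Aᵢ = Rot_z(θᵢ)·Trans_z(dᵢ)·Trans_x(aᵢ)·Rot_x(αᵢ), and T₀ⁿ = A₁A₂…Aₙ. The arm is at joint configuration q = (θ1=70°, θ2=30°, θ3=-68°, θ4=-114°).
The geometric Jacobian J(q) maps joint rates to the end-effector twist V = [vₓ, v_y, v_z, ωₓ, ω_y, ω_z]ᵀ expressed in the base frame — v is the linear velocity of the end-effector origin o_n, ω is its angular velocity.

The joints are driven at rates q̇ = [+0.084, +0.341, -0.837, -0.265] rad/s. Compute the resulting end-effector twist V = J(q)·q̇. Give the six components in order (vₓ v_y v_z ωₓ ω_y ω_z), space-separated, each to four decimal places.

-0.1815 -0.1472 -0.2077 0.5219 -0.0163 -0.1248

o_n = [0.5042, 0.5887, -0.2169]
J₁: ẑ×o_n = [-0.5887, 0.5042, 0.0000], ω = ẑ
J2: z=[-0.9397, 0.3420, 0.0000] o=[0.0650, 0.1785, 0.0000] → [-0.0742, -0.2038, -0.5357, -0.9397, 0.3420, 0.0000]
J3: z=[-0.9397, 0.3420, 0.0000] o=[0.0088, 0.6967, -0.2700] → [0.0182, 0.0499, -0.0680, -0.9397, 0.3420, 0.0000]
J4: z=[-0.2106, -0.5785, 0.7880] o=[0.0924, 0.9262, -0.0791] → [0.3456, 0.2955, 0.3093, -0.2106, -0.5785, 0.7880]
V = J·q̇ = [-0.1815, -0.1472, -0.2077, 0.5219, -0.0163, -0.1248]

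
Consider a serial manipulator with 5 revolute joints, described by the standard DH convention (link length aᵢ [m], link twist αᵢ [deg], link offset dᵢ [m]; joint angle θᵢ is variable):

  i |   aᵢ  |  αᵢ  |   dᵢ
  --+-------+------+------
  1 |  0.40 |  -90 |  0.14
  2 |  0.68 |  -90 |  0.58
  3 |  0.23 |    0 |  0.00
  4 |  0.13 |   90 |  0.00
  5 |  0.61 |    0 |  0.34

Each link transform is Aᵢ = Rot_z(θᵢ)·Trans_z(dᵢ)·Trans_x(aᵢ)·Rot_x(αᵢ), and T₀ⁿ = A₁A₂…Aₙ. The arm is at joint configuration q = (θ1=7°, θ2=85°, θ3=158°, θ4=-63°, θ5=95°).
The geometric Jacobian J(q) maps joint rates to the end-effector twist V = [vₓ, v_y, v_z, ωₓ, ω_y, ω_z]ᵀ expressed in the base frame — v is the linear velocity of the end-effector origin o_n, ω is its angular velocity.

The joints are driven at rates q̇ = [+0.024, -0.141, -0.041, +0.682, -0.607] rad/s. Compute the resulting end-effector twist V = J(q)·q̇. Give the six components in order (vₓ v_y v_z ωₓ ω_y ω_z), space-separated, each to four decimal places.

0.1414 -0.5794 0.0180 -0.6754 -0.1717 0.5705

o_n = [-0.1820, 0.3682, -0.7087]
J₁: ẑ×o_n = [-0.3682, -0.1820, 0.0000], ω = ẑ
J2: z=[-0.1219, 0.9925, 0.0000] o=[0.3970, 0.0487, 0.1400] → [-0.8424, -0.1034, 0.5358, -0.1219, 0.9925, 0.0000]
J3: z=[-0.9888, -0.1214, -0.0872] o=[0.3852, 0.6316, -0.5374] → [-0.0022, -0.1199, 0.1916, -0.9888, -0.1214, -0.0872]
J4: z=[-0.9888, -0.1214, -0.0872] o=[0.3772, 0.5439, -0.3250] → [0.0313, -0.3307, 0.1058, -0.9888, -0.1214, -0.0872]
J5: z=[0.0968, -0.0759, -0.9924] o=[0.3920, 0.4152, -0.3137] → [-0.0166, 0.6079, -0.0481, 0.0968, -0.0759, -0.9924]
V = J·q̇ = [0.1414, -0.5794, 0.0180, -0.6754, -0.1717, 0.5705]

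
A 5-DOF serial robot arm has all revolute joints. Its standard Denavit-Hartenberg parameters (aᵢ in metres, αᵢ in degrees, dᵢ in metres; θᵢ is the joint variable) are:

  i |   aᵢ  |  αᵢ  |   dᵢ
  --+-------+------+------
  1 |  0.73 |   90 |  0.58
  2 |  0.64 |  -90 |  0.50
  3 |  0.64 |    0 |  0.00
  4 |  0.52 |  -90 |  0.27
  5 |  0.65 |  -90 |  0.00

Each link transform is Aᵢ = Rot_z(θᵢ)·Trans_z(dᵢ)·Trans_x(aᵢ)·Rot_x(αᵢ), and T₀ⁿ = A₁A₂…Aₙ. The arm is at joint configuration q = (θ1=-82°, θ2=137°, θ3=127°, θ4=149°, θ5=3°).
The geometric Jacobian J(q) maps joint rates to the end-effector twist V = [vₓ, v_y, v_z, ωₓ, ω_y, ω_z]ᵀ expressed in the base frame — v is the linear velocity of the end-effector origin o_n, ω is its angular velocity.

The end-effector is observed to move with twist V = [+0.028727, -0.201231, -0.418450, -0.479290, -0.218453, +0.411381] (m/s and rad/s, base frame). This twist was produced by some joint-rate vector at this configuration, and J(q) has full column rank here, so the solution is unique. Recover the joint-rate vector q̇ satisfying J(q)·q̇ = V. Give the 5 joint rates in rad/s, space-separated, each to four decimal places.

-0.2230 0.5390 -0.3220 -0.2440 0.3250

o_n = [-1.0996, -0.4507, 0.6646]
J₁: ẑ×o_n = [0.4507, -1.0996, 0.0000], ω = ẑ
J2: z=[-0.9903, -0.1392, 0.0000] o=[0.1016, -0.7229, 0.5800] → [-0.0118, 0.0837, -0.4367, -0.9903, -0.1392, 0.0000]
J3: z=[-0.0949, 0.6754, -0.7314] o=[-0.4587, -0.3290, 1.0165] → [-0.3267, 0.4353, 0.4444, -0.0949, 0.6754, -0.7314]
J4: z=[-0.0949, 0.6754, -0.7314] o=[0.0867, -0.5368, 0.7538] → [0.0027, 0.8591, 0.7930, -0.0949, 0.6754, -0.7314]
J5: z=[0.0023, 0.7348, 0.6783] o=[-0.4566, -0.3870, 0.5934] → [0.0955, -0.4362, 0.4723, 0.0023, 0.7348, 0.6783]
q̇ = J⁺·V = [-0.2230, 0.5390, -0.3220, -0.2440, 0.3250]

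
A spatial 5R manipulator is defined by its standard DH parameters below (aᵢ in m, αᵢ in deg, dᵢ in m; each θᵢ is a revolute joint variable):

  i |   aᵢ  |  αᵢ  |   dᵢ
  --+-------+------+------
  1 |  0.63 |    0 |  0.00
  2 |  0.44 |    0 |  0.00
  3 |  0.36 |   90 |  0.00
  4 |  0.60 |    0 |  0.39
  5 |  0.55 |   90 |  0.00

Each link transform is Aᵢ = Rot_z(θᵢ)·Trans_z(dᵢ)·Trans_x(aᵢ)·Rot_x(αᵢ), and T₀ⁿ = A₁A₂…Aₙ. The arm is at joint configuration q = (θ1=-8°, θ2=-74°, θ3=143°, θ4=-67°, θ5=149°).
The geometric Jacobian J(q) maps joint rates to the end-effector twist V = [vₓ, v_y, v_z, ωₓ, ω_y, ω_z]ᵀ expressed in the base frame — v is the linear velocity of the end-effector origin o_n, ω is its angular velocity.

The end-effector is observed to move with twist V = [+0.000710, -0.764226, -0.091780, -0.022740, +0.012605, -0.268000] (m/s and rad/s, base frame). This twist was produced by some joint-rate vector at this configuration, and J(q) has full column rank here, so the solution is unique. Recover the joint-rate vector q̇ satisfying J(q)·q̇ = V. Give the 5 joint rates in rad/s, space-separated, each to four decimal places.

o_n = [1.3515, -0.1256, -0.0077]
J₁: ẑ×o_n = [0.1256, 1.3515, -0.0000], ω = ẑ
J2: z=[0.0000, 0.0000, 1.0000] o=[0.6239, -0.0877, 0.0000] → [0.0379, 0.7276, -0.0000, 0.0000, 0.0000, 1.0000]
J3: z=[0.0000, 0.0000, 1.0000] o=[0.6851, -0.5234, 0.0000] → [-0.3978, 0.6664, 0.0000, 0.0000, 0.0000, 1.0000]
J4: z=[0.8746, -0.4848, 0.0000] o=[0.8596, -0.2085, 0.0000] → [0.0037, 0.0067, 0.3110, 0.8746, -0.4848, 0.0000]
J5: z=[0.8746, -0.4848, 0.0000] o=[1.3144, -0.1926, -0.5523] → [-0.2641, -0.4764, 0.0765, 0.8746, -0.4848, 0.0000]
q̇ = J⁺·V = [-0.6730, 0.7850, -0.3800, -0.3830, 0.3570]

-0.6730 0.7850 -0.3800 -0.3830 0.3570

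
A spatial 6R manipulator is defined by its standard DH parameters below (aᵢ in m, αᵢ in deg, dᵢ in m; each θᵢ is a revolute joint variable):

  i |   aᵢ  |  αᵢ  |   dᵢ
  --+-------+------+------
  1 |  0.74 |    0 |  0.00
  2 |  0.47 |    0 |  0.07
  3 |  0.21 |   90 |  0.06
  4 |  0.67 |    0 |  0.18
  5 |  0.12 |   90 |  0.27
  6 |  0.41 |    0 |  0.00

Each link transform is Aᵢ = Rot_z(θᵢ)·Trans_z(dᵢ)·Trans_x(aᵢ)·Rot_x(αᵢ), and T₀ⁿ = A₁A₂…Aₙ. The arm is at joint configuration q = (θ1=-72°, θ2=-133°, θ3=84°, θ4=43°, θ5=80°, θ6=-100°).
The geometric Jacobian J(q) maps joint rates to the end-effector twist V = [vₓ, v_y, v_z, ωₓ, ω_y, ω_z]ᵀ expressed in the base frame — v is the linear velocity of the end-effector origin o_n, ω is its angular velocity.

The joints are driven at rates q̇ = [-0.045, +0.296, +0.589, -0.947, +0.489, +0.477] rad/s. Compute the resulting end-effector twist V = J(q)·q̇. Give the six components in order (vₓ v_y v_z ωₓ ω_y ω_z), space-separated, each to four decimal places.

o_n = [-0.5838, -1.0586, 0.6279]
J₁: ẑ×o_n = [1.0586, -0.5838, 0.0000], ω = ẑ
J2: z=[0.0000, 0.0000, 1.0000] o=[0.2287, -0.7038, 0.0000] → [0.3548, -0.8124, 0.0000, 0.0000, 0.0000, 1.0000]
J3: z=[0.0000, 0.0000, 1.0000] o=[-0.1973, -0.5052, 0.0700] → [0.5534, -0.3865, 0.0000, 0.0000, 0.0000, 1.0000]
J4: z=[-0.8572, 0.5150, 0.0000] o=[-0.3055, -0.6852, 0.1300] → [0.2564, 0.4268, 0.4634, -0.8572, 0.5150, 0.0000]
J5: z=[-0.8572, 0.5150, 0.0000] o=[-0.7121, -1.0125, 0.5869] → [0.0211, 0.0351, -0.0266, -0.8572, 0.5150, 0.0000]
J6: z=[-0.4319, -0.7189, 0.5446] o=[-0.9099, -0.8174, 0.6876] → [0.1743, 0.1518, 0.3386, -0.4319, -0.7189, 0.5446]
V = J·q̇ = [0.2340, -0.7564, -0.2903, 0.1865, -0.5788, 1.0998]

0.2340 -0.7564 -0.2903 0.1865 -0.5788 1.0998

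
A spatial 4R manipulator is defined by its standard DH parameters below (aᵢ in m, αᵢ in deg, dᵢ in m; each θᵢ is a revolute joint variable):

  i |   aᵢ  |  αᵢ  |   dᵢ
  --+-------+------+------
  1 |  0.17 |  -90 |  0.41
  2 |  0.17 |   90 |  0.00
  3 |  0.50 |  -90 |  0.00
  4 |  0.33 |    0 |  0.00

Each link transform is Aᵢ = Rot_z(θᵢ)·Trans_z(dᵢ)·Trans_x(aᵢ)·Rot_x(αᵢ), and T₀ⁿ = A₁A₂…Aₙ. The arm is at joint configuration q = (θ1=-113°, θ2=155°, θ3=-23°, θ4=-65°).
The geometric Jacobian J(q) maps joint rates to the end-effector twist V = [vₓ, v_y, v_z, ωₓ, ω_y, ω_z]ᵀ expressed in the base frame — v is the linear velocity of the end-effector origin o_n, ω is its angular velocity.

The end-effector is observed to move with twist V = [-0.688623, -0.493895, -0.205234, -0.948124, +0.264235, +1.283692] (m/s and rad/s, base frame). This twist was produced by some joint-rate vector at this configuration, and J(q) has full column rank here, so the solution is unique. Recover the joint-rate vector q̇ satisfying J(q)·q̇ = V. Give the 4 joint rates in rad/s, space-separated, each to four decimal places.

0.9750 -0.3970 -0.2260 -0.6290

o_n = [-0.0772, 0.4577, -0.1817]
J₁: ẑ×o_n = [-0.4577, -0.0772, 0.0000], ω = ẑ
J2: z=[0.9205, -0.3907, 0.0000] o=[-0.0664, -0.1565, 0.4100] → [0.2312, 0.5446, 0.5612, 0.9205, -0.3907, 0.0000]
J3: z=[-0.1651, -0.3890, -0.9063] o=[-0.0062, -0.0147, 0.3382] → [0.6303, -0.0215, -0.1056, -0.1651, -0.3890, -0.9063]
J4: z=[0.9857, -0.0337, -0.1651] o=[-0.0231, 0.4456, 0.1436] → [0.0130, 0.3296, 0.0100, 0.9857, -0.0337, -0.1651]
q̇ = J⁺·V = [0.9750, -0.3970, -0.2260, -0.6290]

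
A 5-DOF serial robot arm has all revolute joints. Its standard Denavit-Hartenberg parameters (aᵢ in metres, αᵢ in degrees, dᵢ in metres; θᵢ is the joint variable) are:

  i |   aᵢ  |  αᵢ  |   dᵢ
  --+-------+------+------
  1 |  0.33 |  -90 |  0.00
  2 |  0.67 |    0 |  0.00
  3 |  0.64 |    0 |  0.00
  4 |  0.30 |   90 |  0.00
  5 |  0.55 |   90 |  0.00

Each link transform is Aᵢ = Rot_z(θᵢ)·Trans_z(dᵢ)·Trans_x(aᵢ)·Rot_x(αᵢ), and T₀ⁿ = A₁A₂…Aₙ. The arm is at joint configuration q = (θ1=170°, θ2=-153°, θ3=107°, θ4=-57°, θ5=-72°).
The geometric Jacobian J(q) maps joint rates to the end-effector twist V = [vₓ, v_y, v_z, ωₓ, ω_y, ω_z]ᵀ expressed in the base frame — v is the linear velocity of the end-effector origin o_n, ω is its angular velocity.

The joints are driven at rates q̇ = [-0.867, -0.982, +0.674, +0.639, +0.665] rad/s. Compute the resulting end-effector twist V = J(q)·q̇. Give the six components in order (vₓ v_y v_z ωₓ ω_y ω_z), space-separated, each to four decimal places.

0.7994 -0.1924 -0.0754 0.5806 -0.4385 -1.0166

o_n = [0.0200, 0.5276, 1.2225]
J₁: ẑ×o_n = [-0.5276, 0.0200, 0.0000], ω = ẑ
J2: z=[-0.1736, -0.9848, 0.0000] o=[-0.3250, 0.0573, 0.0000] → [-1.2039, 0.2123, 0.2581, -0.1736, -0.9848, 0.0000]
J3: z=[-0.1736, -0.9848, 0.0000] o=[0.2629, -0.0464, 0.3042] → [-0.9043, 0.1595, -0.3389, -0.1736, -0.9848, 0.0000]
J4: z=[-0.1736, -0.9848, 0.0000] o=[-0.1749, 0.0308, 0.7646] → [-0.4510, 0.0795, 0.1057, -0.1736, -0.9848, 0.0000]
J5: z=[0.9596, -0.1692, -0.2250] o=[-0.1084, 0.0191, 1.0569] → [0.0864, -0.1878, 0.5097, 0.9596, -0.1692, -0.2250]
V = J·q̇ = [0.7994, -0.1924, -0.0754, 0.5806, -0.4385, -1.0166]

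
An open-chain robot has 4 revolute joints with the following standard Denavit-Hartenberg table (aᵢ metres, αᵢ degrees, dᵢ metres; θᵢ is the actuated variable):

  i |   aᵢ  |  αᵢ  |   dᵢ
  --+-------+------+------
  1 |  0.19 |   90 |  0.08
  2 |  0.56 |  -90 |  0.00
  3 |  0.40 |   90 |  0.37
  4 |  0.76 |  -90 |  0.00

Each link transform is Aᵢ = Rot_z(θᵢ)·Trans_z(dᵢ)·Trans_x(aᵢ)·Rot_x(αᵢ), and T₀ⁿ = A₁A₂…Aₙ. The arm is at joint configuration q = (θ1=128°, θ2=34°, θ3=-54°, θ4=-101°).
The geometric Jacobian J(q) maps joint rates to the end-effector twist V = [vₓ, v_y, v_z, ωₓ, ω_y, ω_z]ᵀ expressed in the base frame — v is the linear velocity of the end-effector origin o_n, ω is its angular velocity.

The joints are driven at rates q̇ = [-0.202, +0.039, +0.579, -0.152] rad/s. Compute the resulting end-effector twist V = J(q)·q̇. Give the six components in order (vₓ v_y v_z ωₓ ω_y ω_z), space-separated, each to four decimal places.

o_n = [-0.4462, 0.9062, 0.1652]
J₁: ẑ×o_n = [-0.9062, -0.4462, 0.0000], ω = ẑ
J2: z=[0.7880, 0.6157, 0.0000] o=[-0.1170, 0.1497, 0.0800] → [0.0525, -0.0671, 0.7988, 0.7880, 0.6157, 0.0000]
J3: z=[0.3443, -0.4407, 0.8290] o=[-0.4028, 0.5156, 0.3931] → [-0.2234, 0.0425, 0.1154, 0.3443, -0.4407, 0.8290]
J4: z=[0.8761, -0.1666, -0.4524] o=[-0.1404, 0.7054, 0.8314] → [0.2019, 0.7220, 0.1250, 0.8761, -0.1666, -0.4524]
V = J·q̇ = [0.0251, 0.0024, 0.0789, 0.0969, -0.2058, 0.3468]

0.0251 0.0024 0.0789 0.0969 -0.2058 0.3468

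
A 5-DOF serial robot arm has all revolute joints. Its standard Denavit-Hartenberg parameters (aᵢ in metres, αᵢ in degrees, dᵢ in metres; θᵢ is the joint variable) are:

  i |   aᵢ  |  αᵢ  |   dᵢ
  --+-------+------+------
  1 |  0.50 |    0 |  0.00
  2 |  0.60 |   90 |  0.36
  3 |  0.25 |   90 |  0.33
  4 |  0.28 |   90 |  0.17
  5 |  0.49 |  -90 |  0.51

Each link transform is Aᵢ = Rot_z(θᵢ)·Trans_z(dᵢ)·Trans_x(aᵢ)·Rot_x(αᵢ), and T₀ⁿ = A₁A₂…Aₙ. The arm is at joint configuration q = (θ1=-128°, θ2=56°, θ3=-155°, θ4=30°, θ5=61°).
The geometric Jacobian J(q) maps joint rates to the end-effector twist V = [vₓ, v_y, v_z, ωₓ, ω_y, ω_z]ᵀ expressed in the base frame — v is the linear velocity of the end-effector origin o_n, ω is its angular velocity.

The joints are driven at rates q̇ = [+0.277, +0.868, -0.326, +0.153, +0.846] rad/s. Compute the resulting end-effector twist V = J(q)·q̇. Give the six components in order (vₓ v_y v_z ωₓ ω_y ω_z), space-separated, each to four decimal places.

-0.2637 -0.6146 0.6671 0.8684 0.7532 1.1049

o_n = [-0.6075, 0.0521, 0.4996]
J₁: ẑ×o_n = [-0.0521, -0.6075, 0.0000], ω = ẑ
J2: z=[0.0000, 0.0000, 1.0000] o=[-0.3078, -0.3940, 0.0000] → [-0.4461, -0.2996, 0.0000, 0.0000, 0.0000, 1.0000]
J3: z=[-0.9511, -0.3090, 0.0000] o=[-0.1224, -0.9646, 0.3600] → [-0.0431, 0.1328, -1.1169, -0.9511, -0.3090, 0.0000]
J4: z=[-0.1306, 0.4019, 0.9063] o=[-0.5063, -0.8511, 0.2543] → [-0.7200, -0.0597, -0.0773, -0.1306, 0.4019, 0.9063]
J5: z=[0.6836, 0.6986, -0.2113] o=[-0.7295, -0.6170, 0.3059] → [0.2767, -0.1582, 0.3722, 0.6836, 0.6986, -0.2113]
V = J·q̇ = [-0.2637, -0.6146, 0.6671, 0.8684, 0.7532, 1.1049]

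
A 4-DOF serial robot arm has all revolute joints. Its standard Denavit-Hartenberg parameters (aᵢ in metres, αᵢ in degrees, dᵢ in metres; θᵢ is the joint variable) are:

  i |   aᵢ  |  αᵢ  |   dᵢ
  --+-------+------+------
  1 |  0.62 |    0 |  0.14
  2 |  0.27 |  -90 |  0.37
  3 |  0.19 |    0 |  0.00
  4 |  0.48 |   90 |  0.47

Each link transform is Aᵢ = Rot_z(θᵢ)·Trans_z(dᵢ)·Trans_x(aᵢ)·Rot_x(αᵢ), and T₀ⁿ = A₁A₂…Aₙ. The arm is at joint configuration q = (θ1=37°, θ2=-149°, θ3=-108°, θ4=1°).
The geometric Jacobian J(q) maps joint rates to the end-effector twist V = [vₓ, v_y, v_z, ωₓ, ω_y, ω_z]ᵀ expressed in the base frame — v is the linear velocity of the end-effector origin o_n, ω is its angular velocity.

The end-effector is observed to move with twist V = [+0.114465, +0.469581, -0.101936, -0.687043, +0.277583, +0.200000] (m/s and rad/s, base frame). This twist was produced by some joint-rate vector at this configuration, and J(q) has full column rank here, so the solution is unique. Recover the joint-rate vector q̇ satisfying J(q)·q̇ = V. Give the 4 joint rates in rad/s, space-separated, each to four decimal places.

o_n = [0.9044, 0.1313, 1.1497]
J₁: ẑ×o_n = [-0.1313, 0.9044, 0.0000], ω = ẑ
J2: z=[0.0000, 0.0000, 1.0000] o=[0.4952, 0.3731, 0.1400] → [0.2418, 0.4092, -0.0000, 0.0000, 0.0000, 1.0000]
J3: z=[0.9272, -0.3746, 0.0000] o=[0.3940, 0.1228, 0.5100] → [-0.2396, -0.5931, 0.1991, 0.9272, -0.3746, 0.0000]
J4: z=[0.9272, -0.3746, 0.0000] o=[0.4160, 0.1772, 0.6907] → [-0.1720, -0.4256, 0.1403, 0.9272, -0.3746, 0.0000]
q̇ = J⁺·V = [0.1580, 0.0420, 0.0350, -0.7760]

0.1580 0.0420 0.0350 -0.7760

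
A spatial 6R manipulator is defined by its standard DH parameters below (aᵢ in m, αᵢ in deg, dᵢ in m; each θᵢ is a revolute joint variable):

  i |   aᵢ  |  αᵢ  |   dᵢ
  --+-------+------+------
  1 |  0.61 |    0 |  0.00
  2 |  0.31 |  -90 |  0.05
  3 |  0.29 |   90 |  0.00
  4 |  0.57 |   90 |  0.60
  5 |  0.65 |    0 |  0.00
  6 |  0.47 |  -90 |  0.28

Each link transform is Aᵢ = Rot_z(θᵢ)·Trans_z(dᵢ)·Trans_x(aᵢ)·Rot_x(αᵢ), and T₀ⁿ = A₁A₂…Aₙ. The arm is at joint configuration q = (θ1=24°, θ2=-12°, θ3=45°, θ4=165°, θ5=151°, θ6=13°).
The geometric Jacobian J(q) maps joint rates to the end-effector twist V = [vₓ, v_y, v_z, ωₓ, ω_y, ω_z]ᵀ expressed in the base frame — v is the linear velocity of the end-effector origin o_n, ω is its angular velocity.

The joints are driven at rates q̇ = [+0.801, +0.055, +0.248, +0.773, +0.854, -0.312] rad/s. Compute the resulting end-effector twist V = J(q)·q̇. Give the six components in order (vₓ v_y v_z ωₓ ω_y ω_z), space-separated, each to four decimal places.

-0.9962 1.9993 -0.9871 0.4713 0.8889 1.3034

o_n = [2.1026, 0.7339, 0.2248]
J₁: ẑ×o_n = [-0.7339, 2.1026, 0.0000], ω = ẑ
J2: z=[0.0000, 0.0000, 1.0000] o=[0.5573, 0.2481, 0.0000] → [-0.4858, 1.5453, 0.0000, 0.0000, 0.0000, 1.0000]
J3: z=[-0.2079, 0.9781, 0.0000] o=[0.8605, 0.3126, 0.0500] → [0.1710, 0.0364, -1.3026, -0.2079, 0.9781, 0.0000]
J4: z=[0.6917, 0.1470, 0.7071] o=[1.0611, 0.3552, -0.1551] → [-0.2120, 0.4737, 0.1088, 0.6917, 0.1470, 0.7071]
J5: z=[-0.0218, 0.9829, -0.1830] o=[1.0646, 0.5068, 0.6585] → [-0.3847, -0.1994, -1.0252, -0.0218, 0.9829, -0.1830]
J6: z=[-0.0218, 0.9829, -0.1830] o=[1.6929, 0.4899, 0.4931] → [-0.2190, -0.0808, -0.4079, -0.0218, 0.9829, -0.1830]
V = J·q̇ = [-0.9962, 1.9993, -0.9871, 0.4713, 0.8889, 1.3034]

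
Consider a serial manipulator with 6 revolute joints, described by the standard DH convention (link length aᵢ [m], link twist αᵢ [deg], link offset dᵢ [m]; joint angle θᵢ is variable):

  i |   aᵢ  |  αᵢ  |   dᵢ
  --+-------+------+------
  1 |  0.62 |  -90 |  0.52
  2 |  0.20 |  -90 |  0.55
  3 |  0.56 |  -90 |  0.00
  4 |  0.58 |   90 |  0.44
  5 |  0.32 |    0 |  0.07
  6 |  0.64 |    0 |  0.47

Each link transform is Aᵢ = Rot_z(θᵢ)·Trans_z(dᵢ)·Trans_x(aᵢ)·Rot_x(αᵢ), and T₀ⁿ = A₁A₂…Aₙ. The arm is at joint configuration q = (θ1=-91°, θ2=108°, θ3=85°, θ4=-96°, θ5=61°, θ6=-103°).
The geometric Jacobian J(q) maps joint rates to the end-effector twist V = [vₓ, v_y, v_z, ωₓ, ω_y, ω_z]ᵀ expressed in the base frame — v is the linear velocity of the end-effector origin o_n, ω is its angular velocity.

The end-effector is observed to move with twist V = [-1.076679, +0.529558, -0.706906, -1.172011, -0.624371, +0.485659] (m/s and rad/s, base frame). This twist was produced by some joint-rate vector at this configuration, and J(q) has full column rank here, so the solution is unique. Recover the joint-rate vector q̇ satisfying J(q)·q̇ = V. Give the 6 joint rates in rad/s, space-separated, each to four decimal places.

-0.1830 -0.4150 -0.4770 0.8970 -0.0970 -0.5770

o_n = [0.6354, 0.4297, 0.9693]
J₁: ẑ×o_n = [-0.4297, 0.6354, 0.0000], ω = ẑ
J2: z=[0.9998, -0.0175, 0.0000] o=[-0.0108, -0.6199, 0.5200] → [-0.0078, -0.4493, 1.0607, 0.9998, -0.0175, 0.0000]
J3: z=[0.0166, 0.9509, 0.3090] o=[0.5402, -0.5677, 0.3298] → [0.2999, 0.0188, -0.0740, 0.0166, 0.9509, 0.3090]
J4: z=[-0.0925, -0.3063, 0.9474] o=[-0.0173, -0.5429, 0.2834] → [-1.1316, 0.6819, 0.1099, -0.0925, -0.3063, 0.9474]
J5: z=[0.9884, -0.1435, 0.0501] o=[0.0119, -0.1318, 0.8835] → [-0.0405, -0.0536, 0.6445, 0.9884, -0.1435, 0.0501]
J6: z=[0.9884, -0.1435, 0.0501] o=[0.0739, -0.0816, 1.2012] → [0.0076, 0.2573, 0.5859, 0.9884, -0.1435, 0.0501]
q̇ = J⁺·V = [-0.1830, -0.4150, -0.4770, 0.8970, -0.0970, -0.5770]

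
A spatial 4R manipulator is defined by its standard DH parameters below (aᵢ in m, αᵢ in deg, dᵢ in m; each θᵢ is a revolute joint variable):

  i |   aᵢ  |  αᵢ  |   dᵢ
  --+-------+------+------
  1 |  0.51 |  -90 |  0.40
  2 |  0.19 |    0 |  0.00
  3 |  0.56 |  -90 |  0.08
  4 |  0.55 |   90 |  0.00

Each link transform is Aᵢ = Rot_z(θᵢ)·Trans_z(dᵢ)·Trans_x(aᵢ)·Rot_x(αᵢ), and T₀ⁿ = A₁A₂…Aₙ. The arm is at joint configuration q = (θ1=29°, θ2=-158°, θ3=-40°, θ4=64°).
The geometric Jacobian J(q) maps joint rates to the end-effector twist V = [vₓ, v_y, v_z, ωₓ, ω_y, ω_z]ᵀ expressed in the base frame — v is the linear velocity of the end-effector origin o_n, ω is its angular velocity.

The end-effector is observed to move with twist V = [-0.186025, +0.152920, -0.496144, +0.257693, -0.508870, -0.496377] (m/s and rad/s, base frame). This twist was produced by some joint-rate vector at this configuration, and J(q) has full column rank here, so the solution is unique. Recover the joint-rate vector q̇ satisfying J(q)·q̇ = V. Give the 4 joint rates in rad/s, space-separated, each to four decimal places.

-0.5620 -0.4110 -0.1590 0.0690

o_n = [-0.1735, -0.5699, 0.2236]
J₁: ẑ×o_n = [0.5699, -0.1735, 0.0000], ω = ẑ
J2: z=[-0.4848, 0.8746, 0.0000] o=[0.4461, 0.2473, 0.4000] → [-0.1543, -0.0855, 0.9381, -0.4848, 0.8746, 0.0000]
J3: z=[-0.4848, 0.8746, 0.0000] o=[0.2920, 0.1618, 0.4712] → [-0.2165, -0.1200, 0.7619, -0.4848, 0.8746, 0.0000]
J4: z=[-0.2703, -0.1498, 0.9511] o=[-0.2126, -0.0264, 0.2981] → [0.5281, 0.0171, 0.1528, -0.2703, -0.1498, 0.9511]
q̇ = J⁺·V = [-0.5620, -0.4110, -0.1590, 0.0690]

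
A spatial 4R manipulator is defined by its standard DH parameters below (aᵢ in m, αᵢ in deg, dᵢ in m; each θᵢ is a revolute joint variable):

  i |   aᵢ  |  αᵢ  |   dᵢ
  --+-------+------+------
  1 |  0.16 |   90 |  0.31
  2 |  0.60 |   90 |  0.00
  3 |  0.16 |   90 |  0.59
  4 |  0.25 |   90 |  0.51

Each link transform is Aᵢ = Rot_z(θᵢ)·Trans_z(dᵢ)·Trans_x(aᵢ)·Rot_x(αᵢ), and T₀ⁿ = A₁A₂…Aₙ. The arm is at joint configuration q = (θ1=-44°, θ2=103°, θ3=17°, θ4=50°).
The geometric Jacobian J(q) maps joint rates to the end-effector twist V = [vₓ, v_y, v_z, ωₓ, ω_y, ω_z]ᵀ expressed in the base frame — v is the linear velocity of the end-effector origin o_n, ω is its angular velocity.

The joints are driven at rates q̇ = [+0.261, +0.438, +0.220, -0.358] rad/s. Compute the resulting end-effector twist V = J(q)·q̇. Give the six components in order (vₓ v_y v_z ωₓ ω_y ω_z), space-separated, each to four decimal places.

-0.4780 0.5425 0.3649 -0.3709 -0.7266 0.2085

o_n = [0.7657, -0.1917, 1.5145]
J₁: ẑ×o_n = [0.1917, 0.7657, -0.0000], ω = ẑ
J2: z=[-0.6947, -0.7193, 0.0000] o=[0.1151, -0.1111, 0.3100] → [-0.8665, 0.8367, 0.5240, -0.6947, -0.7193, 0.0000]
J3: z=[0.7009, -0.6769, 0.2250] o=[0.0180, -0.0174, 0.8946] → [-0.3804, -0.2663, 0.3839, 0.7009, -0.6769, 0.2250]
J4: z=[0.6170, 0.7336, 0.2849] o=[0.3743, -0.4265, 1.1764] → [0.1812, -0.0971, -0.1423, 0.6170, 0.7336, 0.2849]
V = J·q̇ = [-0.4780, 0.5425, 0.3649, -0.3709, -0.7266, 0.2085]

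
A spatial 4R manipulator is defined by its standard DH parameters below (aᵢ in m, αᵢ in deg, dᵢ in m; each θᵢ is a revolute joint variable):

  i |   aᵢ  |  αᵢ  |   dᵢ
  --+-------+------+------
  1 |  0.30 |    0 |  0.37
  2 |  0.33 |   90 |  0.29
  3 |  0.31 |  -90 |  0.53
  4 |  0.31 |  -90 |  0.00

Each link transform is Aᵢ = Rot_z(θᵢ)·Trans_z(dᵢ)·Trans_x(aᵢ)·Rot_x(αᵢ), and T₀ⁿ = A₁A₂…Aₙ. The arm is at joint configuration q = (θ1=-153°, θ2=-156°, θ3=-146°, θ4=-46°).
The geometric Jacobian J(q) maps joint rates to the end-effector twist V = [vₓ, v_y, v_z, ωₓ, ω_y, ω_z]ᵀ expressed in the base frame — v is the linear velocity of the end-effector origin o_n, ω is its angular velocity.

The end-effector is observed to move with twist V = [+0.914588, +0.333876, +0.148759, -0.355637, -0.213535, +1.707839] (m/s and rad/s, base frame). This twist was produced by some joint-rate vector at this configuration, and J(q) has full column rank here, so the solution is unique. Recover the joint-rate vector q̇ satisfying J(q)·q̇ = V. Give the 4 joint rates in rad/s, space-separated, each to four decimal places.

o_n = [0.2515, -0.6921, 0.3662]
J₁: ẑ×o_n = [0.6921, 0.2515, -0.0000], ω = ẑ
J2: z=[0.0000, 0.0000, 1.0000] o=[-0.2673, -0.1362, 0.3700] → [0.5559, 0.5188, -0.0000, 0.0000, 0.0000, 1.0000]
J3: z=[0.7771, -0.6293, 0.0000] o=[-0.0596, 0.1203, 0.6600] → [0.1849, 0.2283, -0.4355, 0.7771, -0.6293, 0.0000]
J4: z=[0.3519, 0.4346, -0.8290] o=[0.1905, -0.4130, 0.4867] → [-0.2837, -0.0082, -0.1247, 0.3519, 0.4346, -0.8290]
q̇ = J⁺·V = [0.8440, 0.2860, -0.1420, -0.6970]

0.8440 0.2860 -0.1420 -0.6970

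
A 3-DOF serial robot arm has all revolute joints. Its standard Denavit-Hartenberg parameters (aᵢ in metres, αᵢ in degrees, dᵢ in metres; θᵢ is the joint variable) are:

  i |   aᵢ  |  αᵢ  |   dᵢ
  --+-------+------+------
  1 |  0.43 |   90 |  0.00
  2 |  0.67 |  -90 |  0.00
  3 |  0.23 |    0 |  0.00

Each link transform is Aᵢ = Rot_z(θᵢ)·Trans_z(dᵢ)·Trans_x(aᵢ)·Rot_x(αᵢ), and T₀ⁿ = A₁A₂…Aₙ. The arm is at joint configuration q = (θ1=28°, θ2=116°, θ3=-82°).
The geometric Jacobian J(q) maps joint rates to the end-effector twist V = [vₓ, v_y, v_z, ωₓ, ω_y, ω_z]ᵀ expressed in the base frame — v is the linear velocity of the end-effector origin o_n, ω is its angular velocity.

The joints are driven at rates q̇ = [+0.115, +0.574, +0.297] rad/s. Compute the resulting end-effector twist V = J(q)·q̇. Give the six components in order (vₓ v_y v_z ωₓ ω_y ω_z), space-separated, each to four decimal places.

-0.3339 -0.1508 -0.1158 0.0338 -0.6321 -0.0152

o_n = [0.2149, -0.1437, 0.6310]
J₁: ẑ×o_n = [0.1437, 0.2149, -0.0000], ω = ẑ
J2: z=[0.4695, -0.8829, 0.0000] o=[0.3797, 0.2019, 0.0000] → [-0.5571, -0.2962, -0.3077, 0.4695, -0.8829, 0.0000]
J3: z=[-0.7936, -0.4220, -0.4384] o=[0.1203, 0.0640, 0.6022] → [-0.1032, -0.0186, 0.2047, -0.7936, -0.4220, -0.4384]
V = J·q̇ = [-0.3339, -0.1508, -0.1158, 0.0338, -0.6321, -0.0152]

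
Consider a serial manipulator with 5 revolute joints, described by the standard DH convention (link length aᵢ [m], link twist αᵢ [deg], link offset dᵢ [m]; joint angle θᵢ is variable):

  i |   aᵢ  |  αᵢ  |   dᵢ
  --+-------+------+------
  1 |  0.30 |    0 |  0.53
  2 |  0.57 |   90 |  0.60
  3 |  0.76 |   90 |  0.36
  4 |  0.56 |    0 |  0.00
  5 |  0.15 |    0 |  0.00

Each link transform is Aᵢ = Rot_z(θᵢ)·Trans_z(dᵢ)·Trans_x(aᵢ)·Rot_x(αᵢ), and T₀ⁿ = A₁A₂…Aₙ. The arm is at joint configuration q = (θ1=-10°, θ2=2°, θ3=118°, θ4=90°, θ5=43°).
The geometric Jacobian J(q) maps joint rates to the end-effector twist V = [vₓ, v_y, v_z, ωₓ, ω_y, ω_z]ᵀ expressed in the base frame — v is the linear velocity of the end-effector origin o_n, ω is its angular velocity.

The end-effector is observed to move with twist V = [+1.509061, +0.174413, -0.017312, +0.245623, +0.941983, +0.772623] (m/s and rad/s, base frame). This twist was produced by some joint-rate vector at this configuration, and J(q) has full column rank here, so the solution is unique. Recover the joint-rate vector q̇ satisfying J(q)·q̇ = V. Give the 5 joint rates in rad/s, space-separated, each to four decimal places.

o_n = [0.4108, -1.1081, 1.7107]
J₁: ẑ×o_n = [1.1081, 0.4108, -0.0000], ω = ẑ
J2: z=[0.0000, 0.0000, 1.0000] o=[0.2954, -0.0521, 0.5300] → [1.0560, 0.1154, -0.0000, 0.0000, 0.0000, 1.0000]
J3: z=[-0.1392, -0.9903, 0.0000] o=[0.8599, -0.1314, 1.1300] → [-0.5751, 0.0808, -0.3088, -0.1392, -0.9903, 0.0000]
J4: z=[0.8744, -0.1229, 0.4695] o=[0.4565, -0.4383, 1.8010] → [0.3256, 0.0575, -0.5913, 0.8744, -0.1229, 0.4695]
J5: z=[0.8744, -0.1229, 0.4695] o=[0.3785, -0.9928, 1.8010] → [0.0652, 0.0941, -0.0969, 0.8744, -0.1229, 0.4695]
q̇ = J⁺·V = [0.6120, 0.1010, -0.9670, 0.6140, -0.4870]

0.6120 0.1010 -0.9670 0.6140 -0.4870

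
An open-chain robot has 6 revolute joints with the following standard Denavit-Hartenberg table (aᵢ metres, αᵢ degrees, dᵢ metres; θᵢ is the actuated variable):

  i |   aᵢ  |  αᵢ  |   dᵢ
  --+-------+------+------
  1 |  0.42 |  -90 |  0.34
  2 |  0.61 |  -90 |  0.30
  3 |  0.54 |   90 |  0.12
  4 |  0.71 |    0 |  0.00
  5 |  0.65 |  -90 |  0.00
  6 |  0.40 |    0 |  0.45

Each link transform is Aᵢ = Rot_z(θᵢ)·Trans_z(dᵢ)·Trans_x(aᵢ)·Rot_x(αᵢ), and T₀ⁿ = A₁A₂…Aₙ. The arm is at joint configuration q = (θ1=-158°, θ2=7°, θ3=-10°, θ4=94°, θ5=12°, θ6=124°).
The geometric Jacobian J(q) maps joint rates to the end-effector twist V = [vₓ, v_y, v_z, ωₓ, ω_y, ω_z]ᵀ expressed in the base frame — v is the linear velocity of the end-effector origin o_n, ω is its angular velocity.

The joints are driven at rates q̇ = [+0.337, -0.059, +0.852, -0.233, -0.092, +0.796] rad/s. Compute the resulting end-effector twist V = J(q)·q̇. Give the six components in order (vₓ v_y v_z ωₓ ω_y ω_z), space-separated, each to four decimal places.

0.1094 -0.5308 0.0897 0.5212 0.7627 -0.2059

o_n = [-0.8377, -0.2986, -0.8399]
J₁: ẑ×o_n = [0.2986, -0.8377, 0.0000], ω = ẑ
J2: z=[0.3746, -0.9272, 0.0000] o=[-0.3894, -0.1573, 0.3400] → [1.0940, 0.4420, -0.4686, 0.3746, -0.9272, 0.0000]
J3: z=[0.1130, 0.0457, -0.9925] o=[-0.8384, -0.6623, 0.2657] → [0.3105, 0.1242, 0.0411, 0.1130, 0.0457, -0.9925]
J4: z=[0.5287, -0.8485, 0.0212] o=[-1.2791, -0.9415, 0.0817] → [0.7685, 0.4967, 0.7144, 0.5287, -0.8485, 0.0212]
J5: z=[0.5287, -0.8485, 0.0212] o=[-1.1574, -0.8830, -0.6153] → [0.1782, 0.1255, 0.5803, 0.5287, -0.8485, 0.0212]
J6: z=[0.7775, 0.4942, 0.3890] o=[-0.9361, -0.7601, -1.2140] → [0.0053, -0.2525, 0.3102, 0.7775, 0.4942, 0.3890]
V = J·q̇ = [0.1094, -0.5308, 0.0897, 0.5212, 0.7627, -0.2059]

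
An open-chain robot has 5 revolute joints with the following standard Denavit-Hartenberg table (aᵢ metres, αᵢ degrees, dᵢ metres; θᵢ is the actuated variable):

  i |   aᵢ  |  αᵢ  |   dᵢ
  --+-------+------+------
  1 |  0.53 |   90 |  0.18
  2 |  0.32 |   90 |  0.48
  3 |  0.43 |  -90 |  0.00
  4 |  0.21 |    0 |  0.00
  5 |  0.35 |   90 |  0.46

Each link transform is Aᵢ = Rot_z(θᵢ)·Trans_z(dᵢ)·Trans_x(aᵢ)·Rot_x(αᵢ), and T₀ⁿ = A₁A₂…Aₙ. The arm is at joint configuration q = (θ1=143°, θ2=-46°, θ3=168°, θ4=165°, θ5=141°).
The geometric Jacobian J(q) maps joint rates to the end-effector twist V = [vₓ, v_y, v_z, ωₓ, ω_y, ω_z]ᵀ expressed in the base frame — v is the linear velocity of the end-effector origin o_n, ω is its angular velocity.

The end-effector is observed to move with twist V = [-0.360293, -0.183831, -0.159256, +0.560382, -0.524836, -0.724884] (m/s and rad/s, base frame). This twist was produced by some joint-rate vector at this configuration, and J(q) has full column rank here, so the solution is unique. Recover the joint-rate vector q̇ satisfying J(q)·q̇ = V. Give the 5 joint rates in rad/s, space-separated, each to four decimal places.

o_n = [-0.1091, 0.2326, 0.1643]
J₁: ẑ×o_n = [-0.2326, -0.1091, 0.0000], ω = ẑ
J2: z=[0.6018, 0.7986, 0.0000] o=[-0.4233, 0.3190, 0.1800] → [-0.0126, 0.0095, -0.3029, 0.6018, 0.7986, 0.0000]
J3: z=[0.5745, -0.4329, -0.6947] o=[-0.3119, 0.8361, -0.0502] → [-0.5121, -0.2641, -0.2589, 0.5745, -0.4329, -0.6947]
J4: z=[-0.4733, -0.8681, 0.1496] o=[-0.0248, 0.7316, 0.2524] → [0.1511, -0.0543, 0.1630, -0.4733, -0.8681, 0.1496]
J5: z=[-0.4733, -0.8681, 0.1496] o=[-0.1915, 0.8044, 0.1474] → [0.0709, 0.0203, 0.3421, -0.4733, -0.8681, 0.1496]
q̇ = J⁺·V = [-0.2270, 0.7280, 0.8950, -0.0540, 0.8820]

-0.2270 0.7280 0.8950 -0.0540 0.8820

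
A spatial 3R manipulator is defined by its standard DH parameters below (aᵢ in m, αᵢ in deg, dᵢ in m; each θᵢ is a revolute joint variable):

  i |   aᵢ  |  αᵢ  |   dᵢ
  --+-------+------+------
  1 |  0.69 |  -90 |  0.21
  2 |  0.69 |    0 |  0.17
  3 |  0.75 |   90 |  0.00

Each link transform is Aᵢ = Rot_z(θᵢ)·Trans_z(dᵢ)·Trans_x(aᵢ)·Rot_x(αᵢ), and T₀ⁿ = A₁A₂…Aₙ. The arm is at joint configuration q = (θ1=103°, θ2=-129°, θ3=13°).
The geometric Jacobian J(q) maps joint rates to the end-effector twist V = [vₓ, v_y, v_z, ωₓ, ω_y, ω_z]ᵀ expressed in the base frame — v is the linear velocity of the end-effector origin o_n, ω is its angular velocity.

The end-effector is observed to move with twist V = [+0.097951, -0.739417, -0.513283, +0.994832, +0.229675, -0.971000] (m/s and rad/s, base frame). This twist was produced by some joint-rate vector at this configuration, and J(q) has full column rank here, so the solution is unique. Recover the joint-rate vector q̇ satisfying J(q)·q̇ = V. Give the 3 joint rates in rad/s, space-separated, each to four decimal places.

o_n = [-0.1492, -0.1094, 1.4203]
J₁: ẑ×o_n = [0.1094, -0.1492, 0.0000], ω = ẑ
J2: z=[-0.9744, -0.2250, 0.0000] o=[-0.1552, 0.6723, 0.2100] → [-0.2723, 1.1793, 0.7630, -0.9744, -0.2250, 0.0000]
J3: z=[-0.9744, -0.2250, 0.0000] o=[-0.2232, 0.2110, 0.7462] → [-0.1516, 0.6568, 0.3288, -0.9744, -0.2250, 0.0000]
q̇ = J⁺·V = [-0.9710, -0.4090, -0.6120]

-0.9710 -0.4090 -0.6120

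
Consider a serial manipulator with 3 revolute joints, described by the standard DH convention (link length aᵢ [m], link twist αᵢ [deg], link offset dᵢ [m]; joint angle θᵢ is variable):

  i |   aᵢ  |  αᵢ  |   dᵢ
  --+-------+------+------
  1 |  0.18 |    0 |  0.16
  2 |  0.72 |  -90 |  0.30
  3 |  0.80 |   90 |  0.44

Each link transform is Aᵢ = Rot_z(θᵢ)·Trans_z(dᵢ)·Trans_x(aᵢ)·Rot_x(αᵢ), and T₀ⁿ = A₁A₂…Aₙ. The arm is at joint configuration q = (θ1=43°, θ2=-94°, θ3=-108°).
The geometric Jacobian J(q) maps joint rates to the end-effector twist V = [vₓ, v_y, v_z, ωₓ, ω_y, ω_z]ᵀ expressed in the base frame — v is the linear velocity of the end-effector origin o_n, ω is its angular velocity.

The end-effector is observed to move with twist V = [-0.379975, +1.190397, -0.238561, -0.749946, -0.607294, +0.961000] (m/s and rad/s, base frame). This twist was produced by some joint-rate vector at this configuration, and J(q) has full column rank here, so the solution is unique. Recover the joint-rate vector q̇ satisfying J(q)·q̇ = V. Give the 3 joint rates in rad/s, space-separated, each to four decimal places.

o_n = [0.7711, 0.0322, 1.2208]
J₁: ẑ×o_n = [-0.0322, 0.7711, 0.0000], ω = ẑ
J2: z=[0.0000, 0.0000, 1.0000] o=[0.1316, 0.1228, 0.1600] → [0.0905, 0.6395, -0.0000, 0.0000, 0.0000, 1.0000]
J3: z=[0.7771, 0.6293, 0.0000] o=[0.5848, -0.4368, 0.4600] → [0.4788, -0.5913, 0.2472, 0.7771, 0.6293, 0.0000]
q̇ = J⁺·V = [0.0400, 0.9210, -0.9650]

0.0400 0.9210 -0.9650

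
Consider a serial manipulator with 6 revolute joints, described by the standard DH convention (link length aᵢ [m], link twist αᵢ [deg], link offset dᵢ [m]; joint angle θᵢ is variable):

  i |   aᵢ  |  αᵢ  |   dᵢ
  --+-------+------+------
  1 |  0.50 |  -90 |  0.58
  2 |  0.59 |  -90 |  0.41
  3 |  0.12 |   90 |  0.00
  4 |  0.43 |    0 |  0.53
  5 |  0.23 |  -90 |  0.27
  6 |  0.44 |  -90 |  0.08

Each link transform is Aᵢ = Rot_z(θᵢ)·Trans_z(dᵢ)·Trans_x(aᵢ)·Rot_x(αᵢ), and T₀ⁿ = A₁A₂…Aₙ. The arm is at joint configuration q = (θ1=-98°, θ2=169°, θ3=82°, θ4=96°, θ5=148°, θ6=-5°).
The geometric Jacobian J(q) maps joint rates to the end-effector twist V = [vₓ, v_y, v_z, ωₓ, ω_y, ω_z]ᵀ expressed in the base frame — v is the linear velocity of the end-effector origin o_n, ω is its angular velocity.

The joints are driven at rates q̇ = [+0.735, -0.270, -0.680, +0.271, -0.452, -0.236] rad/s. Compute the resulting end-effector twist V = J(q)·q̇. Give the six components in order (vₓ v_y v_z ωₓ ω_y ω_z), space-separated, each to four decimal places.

0.2122 0.2409 -0.3046 -0.1281 -0.3000 0.2089

o_n = [0.7809, 0.7329, 0.1086]
J₁: ẑ×o_n = [-0.7329, 0.7809, 0.0000], ω = ẑ
J2: z=[0.9903, -0.1392, 0.0000] o=[-0.0696, -0.4951, 0.5800] → [0.0656, 0.4668, 1.3344, 0.9903, -0.1392, 0.0000]
J3: z=[0.0266, 0.1890, 0.9816] o=[0.4170, 0.0213, 0.4674] → [-0.7663, 0.3667, -0.0499, 0.0266, 0.1890, 0.9816]
J4: z=[0.2731, 0.9432, -0.1890] o=[0.3016, 0.0541, 0.4642] → [-0.2072, 0.0066, -0.2667, 0.2731, 0.9432, -0.1890]
J5: z=[0.2731, 0.9432, -0.1890] o=[0.5010, 0.6225, 0.7851] → [-0.6172, 0.1319, -0.2339, 0.2731, 0.9432, -0.1890]
J6: z=[-0.8759, 0.1626, -0.4542] o=[0.6662, 0.8106, 0.5338] → [-0.1045, -0.4246, 0.0494, -0.8759, 0.1626, -0.4542]
V = J·q̇ = [0.2122, 0.2409, -0.3046, -0.1281, -0.3000, 0.2089]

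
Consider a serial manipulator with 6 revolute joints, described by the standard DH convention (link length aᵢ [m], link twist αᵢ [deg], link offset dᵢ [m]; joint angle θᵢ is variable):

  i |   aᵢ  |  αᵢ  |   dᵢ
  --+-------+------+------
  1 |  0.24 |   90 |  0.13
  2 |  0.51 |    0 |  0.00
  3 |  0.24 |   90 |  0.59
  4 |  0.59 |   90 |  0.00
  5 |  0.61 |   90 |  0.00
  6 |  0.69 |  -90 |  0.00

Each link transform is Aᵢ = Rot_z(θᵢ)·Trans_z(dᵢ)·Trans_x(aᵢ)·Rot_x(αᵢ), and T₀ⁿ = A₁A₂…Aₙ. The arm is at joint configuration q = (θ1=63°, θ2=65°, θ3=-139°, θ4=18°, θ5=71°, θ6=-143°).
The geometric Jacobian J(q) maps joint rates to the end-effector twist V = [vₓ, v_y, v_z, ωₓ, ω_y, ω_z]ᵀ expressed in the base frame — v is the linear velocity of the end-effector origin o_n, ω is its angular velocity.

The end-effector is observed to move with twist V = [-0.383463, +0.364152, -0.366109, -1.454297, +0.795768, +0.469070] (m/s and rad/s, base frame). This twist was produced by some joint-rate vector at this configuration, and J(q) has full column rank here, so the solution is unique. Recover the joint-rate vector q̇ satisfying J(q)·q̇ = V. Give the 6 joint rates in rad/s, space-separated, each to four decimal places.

o_n = [1.3143, -0.0047, -0.0874]
J₁: ẑ×o_n = [0.0047, 1.3143, -0.0000], ω = ẑ
J2: z=[0.8910, -0.4540, 0.0000] o=[0.1090, 0.2138, 0.1300] → [0.0987, 0.1937, 0.3524, 0.8910, -0.4540, 0.0000]
J3: z=[0.8910, -0.4540, 0.0000] o=[0.2068, 0.4059, 0.5922] → [0.3086, 0.6056, 0.1369, 0.8910, -0.4540, 0.0000]
J4: z=[-0.4364, -0.8565, -0.2756] o=[0.7625, 0.1970, 0.3615] → [0.3289, -0.3480, 0.5606, -0.4364, -0.8565, -0.2756]
J5: z=[-0.8087, 0.5077, -0.2970] o=[0.9952, 0.2520, -0.1779] → [-0.0304, -0.0216, 0.0457, -0.8087, 0.5077, -0.2970]
J6: z=[0.5149, 0.3670, -0.7747] o=[0.8218, -0.2235, -0.5184] → [0.3276, -0.6034, -0.0681, 0.5149, 0.3670, -0.7747]
q̇ = J⁺·V = [0.2550, -0.7110, -0.2590, -0.2420, 0.5940, -0.4180]

0.2550 -0.7110 -0.2590 -0.2420 0.5940 -0.4180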